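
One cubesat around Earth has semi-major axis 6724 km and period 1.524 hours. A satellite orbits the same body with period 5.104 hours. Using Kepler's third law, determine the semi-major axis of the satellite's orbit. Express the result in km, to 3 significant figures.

a₂ ≈ 15100 km

Kepler's third law: a³ ∝ T², so a₂ = a₁ (T₂/T₁)^(2/3).
T₂/T₁ = 3.349, (T₂/T₁)^(2/3) = 2.238.
a₂ = 6724 × 2.238 = 15050 km.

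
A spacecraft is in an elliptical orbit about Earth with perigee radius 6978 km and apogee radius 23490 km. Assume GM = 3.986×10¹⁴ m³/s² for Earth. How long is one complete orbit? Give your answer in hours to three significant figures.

Semi-major axis a = (r_p + r_a)/2 = (6978.0 + 23490)/2 = 15234 km = 1.523×10⁷ m.
By Kepler's third law T = 2π√(a³/μ) = 2π × 2.978×10³ = 1.871×10⁴ s.
= 5.198 hours.

T ≈ 5.20 hours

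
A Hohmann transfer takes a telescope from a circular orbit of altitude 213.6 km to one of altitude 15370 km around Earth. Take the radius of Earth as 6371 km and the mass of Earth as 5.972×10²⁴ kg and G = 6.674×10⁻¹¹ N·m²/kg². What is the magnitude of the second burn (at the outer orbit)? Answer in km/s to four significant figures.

Δv ≈ 1.362 km/s

μ = GM = 6.674×10⁻¹¹ × 5.972×10²⁴ = 3.986×10¹⁴ m³/s².
r₁ = 6371 + 213.6 = 6584.6 km = 6.5846×10⁶ m.
r₂ = 6371 + 15370 = 21741 km = 2.1741×10⁷ m.
Transfer ellipse a_t = (r₁ + r₂)/2 = 1.416×10⁷ m.
At r₁: circular v_c1 = √(μ/r₁) = 7780 m/s; transfer-perigee v_p = √[μ(2/r₁ − 1/a_t)] = 9639 m/s.
At r₂: circular v_c2 = √(μ/r₂) = 4282 m/s; transfer-apogee v_a = √[μ(2/r₂ − 1/a_t)] = 2919 m/s.
Δv₂ = v_c2 − v_a = 1362 m/s.
= 1.362 km/s.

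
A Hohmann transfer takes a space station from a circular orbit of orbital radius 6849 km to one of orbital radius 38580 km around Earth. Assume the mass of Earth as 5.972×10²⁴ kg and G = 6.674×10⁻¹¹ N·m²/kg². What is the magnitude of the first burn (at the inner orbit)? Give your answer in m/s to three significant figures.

μ = GM = 6.674×10⁻¹¹ × 5.972×10²⁴ = 3.986×10¹⁴ m³/s².
r₁ = 6849 km = 6.849×10⁶ m.
r₂ = 38580 km = 3.858×10⁷ m.
Transfer ellipse a_t = (r₁ + r₂)/2 = 2.271×10⁷ m.
At r₁: circular v_c1 = √(μ/r₁) = 7629 m/s; transfer-perigee v_p = √[μ(2/r₁ − 1/a_t)] = 9942 m/s.
Δv₁ = v_p − v_c1 = 2313 m/s.

Δv ≈ 2310 m/s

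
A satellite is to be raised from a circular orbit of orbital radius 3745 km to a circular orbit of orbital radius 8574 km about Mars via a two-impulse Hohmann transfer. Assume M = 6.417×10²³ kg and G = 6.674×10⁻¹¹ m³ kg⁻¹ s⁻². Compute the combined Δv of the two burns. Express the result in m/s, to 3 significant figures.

μ = GM = 6.674×10⁻¹¹ × 6.417×10²³ = 4.283×10¹³ m³/s².
r₁ = 3745 km = 3.745×10⁶ m.
r₂ = 8574 km = 8.574×10⁶ m.
Transfer ellipse a_t = (r₁ + r₂)/2 = 6.160×10⁶ m.
At r₁: circular v_c1 = √(μ/r₁) = 3382 m/s; transfer-periapsis v_p = √[μ(2/r₁ − 1/a_t)] = 3990 m/s.
Δv₁ = v_p − v_c1 = 608.1 m/s.
At r₂: circular v_c2 = √(μ/r₂) = 2235 m/s; transfer-apoapsis v_a = √[μ(2/r₂ − 1/a_t)] = 1743 m/s.
Δv₂ = v_c2 − v_a = 492.3 m/s.
Total Δv = Δv₁ + Δv₂ = 1100 m/s.

Δv_total ≈ 1100 m/s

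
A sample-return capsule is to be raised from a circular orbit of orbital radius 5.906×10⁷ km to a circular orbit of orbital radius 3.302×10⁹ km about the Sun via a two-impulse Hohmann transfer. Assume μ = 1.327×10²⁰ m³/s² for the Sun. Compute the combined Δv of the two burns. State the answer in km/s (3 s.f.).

r₁ = 5.906×10⁷ km = 5.906×10¹⁰ m.
r₂ = 3.302×10⁹ km = 3.302×10¹² m.
Transfer ellipse a_t = (r₁ + r₂)/2 = 1.681×10¹² m.
At r₁: circular v_c1 = √(μ/r₁) = 47400 m/s; transfer-perihelion v_p = √[μ(2/r₁ − 1/a_t)] = 66440 m/s.
Δv₁ = v_p − v_c1 = 19040 m/s.
At r₂: circular v_c2 = √(μ/r₂) = 6339 m/s; transfer-aphelion v_a = √[μ(2/r₂ − 1/a_t)] = 1188 m/s.
Δv₂ = v_c2 − v_a = 5151 m/s.
Total Δv = Δv₁ + Δv₂ = 24190 m/s = 24.19 km/s.

Δv_total ≈ 24.2 km/s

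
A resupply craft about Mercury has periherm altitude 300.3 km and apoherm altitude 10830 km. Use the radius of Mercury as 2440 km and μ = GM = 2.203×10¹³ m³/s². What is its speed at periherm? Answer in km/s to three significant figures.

r_p = 2440 + 300.3 = 2740.3 km = 2.7403×10⁶ m.
r_a = 2440 + 10830 = 13270 km = 1.3270×10⁷ m.
Semi-major axis a = (r_p + r_a)/2 = 8005.1 km = 8.005×10⁶ m.
Vis-viva: v² = μ(2/r − 1/a) = 2.203×10¹³ × (7.298×10⁻⁷ − 1.249×10⁻⁷) = 1.333×10⁷ m²/s².
v = 3651 m/s = 3.651 km/s.

v ≈ 3.65 km/s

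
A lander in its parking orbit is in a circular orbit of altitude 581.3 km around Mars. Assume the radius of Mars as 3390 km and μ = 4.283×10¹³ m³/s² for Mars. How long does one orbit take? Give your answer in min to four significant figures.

r = 3390 + 581.3 = 3971.3 km = 3.9713×10⁶ m.
Kepler's third law: T = 2π√(r³/μ) = 2π√((3.971×10⁶)³ / 4.283×10¹³).
r³/μ = 1.462×10⁶ s², so T = 2π × 1.209×10³ = 7.598×10³ s.
Converting: 7.598×10³ s ÷ 60.00 = 126.6 min.

T ≈ 126.6 min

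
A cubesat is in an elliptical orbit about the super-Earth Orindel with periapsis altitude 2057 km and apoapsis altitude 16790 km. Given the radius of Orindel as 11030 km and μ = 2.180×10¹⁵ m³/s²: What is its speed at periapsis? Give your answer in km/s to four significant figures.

v ≈ 15.05 km/s

r_p = 11030 + 2057 = 13087 km = 1.3087×10⁷ m.
r_a = 11030 + 16790 = 27820 km = 2.7820×10⁷ m.
Semi-major axis a = (r_p + r_a)/2 = 20454 km = 2.045×10⁷ m.
Vis-viva: v² = μ(2/r − 1/a) = 2.180×10¹⁵ × (1.528×10⁻⁷ − 4.889×10⁻⁸) = 2.266×10⁸ m²/s².
v = 15050 m/s = 15.05 km/s.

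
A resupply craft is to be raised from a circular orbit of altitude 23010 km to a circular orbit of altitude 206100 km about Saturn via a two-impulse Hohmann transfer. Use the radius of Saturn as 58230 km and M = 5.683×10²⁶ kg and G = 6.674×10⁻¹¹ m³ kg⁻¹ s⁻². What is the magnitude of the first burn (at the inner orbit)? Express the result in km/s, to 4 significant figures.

μ = GM = 6.674×10⁻¹¹ × 5.683×10²⁶ = 3.793×10¹⁶ m³/s².
r₁ = 58230 + 23010 = 81240 km = 8.1240×10⁷ m.
r₂ = 58230 + 206100 = 264330 km = 2.6433×10⁸ m.
Transfer ellipse a_t = (r₁ + r₂)/2 = 1.728×10⁸ m.
At r₁: circular v_c1 = √(μ/r₁) = 21610 m/s; transfer-perikrone v_p = √[μ(2/r₁ − 1/a_t)] = 26720 m/s.
Δv₁ = v_p − v_c1 = 5118 m/s.
= 5.118 km/s.

Δv ≈ 5.118 km/s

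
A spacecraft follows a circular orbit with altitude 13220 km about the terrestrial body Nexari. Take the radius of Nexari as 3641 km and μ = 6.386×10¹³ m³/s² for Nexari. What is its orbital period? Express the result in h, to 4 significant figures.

T ≈ 15.12 h

r = 3641 + 13220 = 16861 km = 1.6861×10⁷ m.
Kepler's third law: T = 2π√(r³/μ) = 2π√((1.686×10⁷)³ / 6.386×10¹³).
r³/μ = 7.506×10⁷ s², so T = 2π × 8.664×10³ = 5.444×10⁴ s.
Converting: 5.444×10⁴ s ÷ 3600 = 15.12 h.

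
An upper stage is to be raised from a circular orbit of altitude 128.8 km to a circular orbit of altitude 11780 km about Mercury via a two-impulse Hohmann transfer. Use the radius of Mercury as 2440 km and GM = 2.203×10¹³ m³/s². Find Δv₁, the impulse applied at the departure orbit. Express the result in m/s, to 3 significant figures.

Δv ≈ 883 m/s

r₁ = 2440 + 128.8 = 2568.8 km = 2.5688×10⁶ m.
r₂ = 2440 + 11780 = 14220 km = 1.4220×10⁷ m.
Transfer ellipse a_t = (r₁ + r₂)/2 = 8.394×10⁶ m.
At r₁: circular v_c1 = √(μ/r₁) = 2928 m/s; transfer-periherm v_p = √[μ(2/r₁ − 1/a_t)] = 3812 m/s.
Δv₁ = v_p − v_c1 = 883.0 m/s.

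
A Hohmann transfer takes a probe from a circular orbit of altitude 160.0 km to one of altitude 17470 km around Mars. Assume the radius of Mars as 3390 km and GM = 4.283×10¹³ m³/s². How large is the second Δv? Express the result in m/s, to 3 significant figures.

Δv ≈ 660 m/s

r₁ = 3390 + 160.0 = 3550.0 km = 3.5500×10⁶ m.
r₂ = 3390 + 17470 = 20860 km = 2.0860×10⁷ m.
Transfer ellipse a_t = (r₁ + r₂)/2 = 1.220×10⁷ m.
At r₁: circular v_c1 = √(μ/r₁) = 3473 m/s; transfer-periapsis v_p = √[μ(2/r₁ − 1/a_t)] = 4541 m/s.
At r₂: circular v_c2 = √(μ/r₂) = 1433 m/s; transfer-apoapsis v_a = √[μ(2/r₂ − 1/a_t)] = 772.8 m/s.
Δv₂ = v_c2 − v_a = 660.1 m/s.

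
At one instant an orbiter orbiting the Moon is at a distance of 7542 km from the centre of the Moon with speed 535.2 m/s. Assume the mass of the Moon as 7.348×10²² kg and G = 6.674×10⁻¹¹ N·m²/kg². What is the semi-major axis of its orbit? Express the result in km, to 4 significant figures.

a ≈ 4836 km

μ = GM = 6.674×10⁻¹¹ × 7.348×10²² = 4.904×10¹² m³/s².
r = 7.542×10⁶ m.
Specific orbital energy ε = v²/2 − μ/r = (535.2)²/2 − 4.904×10¹²/7.542×10⁶ = -5.070×10⁵ J/kg.
Since ε = −μ/(2a), a = −μ/(2ε) = 4.836×10⁶ m = 4836.2 km.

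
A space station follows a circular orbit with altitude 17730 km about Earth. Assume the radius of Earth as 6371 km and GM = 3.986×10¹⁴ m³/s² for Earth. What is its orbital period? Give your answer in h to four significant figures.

r = 6371 + 17730 = 24101 km = 2.4101×10⁷ m.
Kepler's third law: T = 2π√(r³/μ) = 2π√((2.410×10⁷)³ / 3.986×10¹⁴).
r³/μ = 3.512×10⁷ s², so T = 2π × 5.926×10³ = 3.724×10⁴ s.
Converting: 3.724×10⁴ s ÷ 3600 = 10.34 h.

T ≈ 10.34 h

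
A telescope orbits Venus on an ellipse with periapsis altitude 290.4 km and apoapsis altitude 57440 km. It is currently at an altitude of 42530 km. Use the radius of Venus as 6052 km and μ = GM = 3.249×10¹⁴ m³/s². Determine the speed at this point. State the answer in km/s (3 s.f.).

r_p = 6052 + 290.4 = 6342.4 km = 6.3424×10⁶ m.
r_a = 6052 + 57440 = 63492 km = 6.3492×10⁷ m.
r = 6052 + 42530 = 48582 km = 4.858×10⁷ m.
Semi-major axis a = (r_p + r_a)/2 = 34917 km = 3.492×10⁷ m.
Vis-viva: v² = μ(2/r − 1/a) = 3.249×10¹⁴ × (4.117×10⁻⁸ − 2.864×10⁻⁸) = 4.070×10⁶ m²/s².
v = 2018 m/s = 2.018 km/s.

v ≈ 2.02 km/s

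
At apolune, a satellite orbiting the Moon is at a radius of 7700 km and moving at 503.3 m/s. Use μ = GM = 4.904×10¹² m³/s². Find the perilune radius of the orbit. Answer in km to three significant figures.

r_a = 7.700×10⁶ m.
Specific energy ε = v²/2 − μ/r = -5.102×10⁵ J/kg, so a = −μ/(2ε) = 4.806×10⁶ m.
The apsides satisfy r_p + r_a = 2a, so the perilune radius is 2a − r_a = 1.911×10⁶ m = 1911.4 km.

perilune radius ≈ 1910 km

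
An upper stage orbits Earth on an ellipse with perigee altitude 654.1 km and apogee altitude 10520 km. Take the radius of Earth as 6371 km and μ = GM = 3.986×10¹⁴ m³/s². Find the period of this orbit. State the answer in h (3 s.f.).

r_p = 6371 + 654.1 = 7025.1 km = 7.0251×10⁶ m.
r_a = 6371 + 10520 = 16891 km = 1.6891×10⁷ m.
Semi-major axis a = (r_p + r_a)/2 = (7025.1 + 16891)/2 = 11958 km = 1.196×10⁷ m.
By Kepler's third law T = 2π√(a³/μ) = 2π × 2.071×10³ = 1.301×10⁴ s.
= 3.615 h.

T ≈ 3.61 h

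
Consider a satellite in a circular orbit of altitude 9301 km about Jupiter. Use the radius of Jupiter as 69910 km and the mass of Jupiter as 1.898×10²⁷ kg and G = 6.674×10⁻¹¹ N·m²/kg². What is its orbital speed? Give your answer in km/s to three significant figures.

μ = GM = 6.674×10⁻¹¹ × 1.898×10²⁷ = 1.267×10¹⁷ m³/s².
r = 69910 + 9301 = 79211 km = 7.9211×10⁷ m.
For a circular orbit v = √(μ/r) = √(1.267×10¹⁷ / 7.921×10⁷) = √(1.599×10⁹) = 39990 m/s.
That is 39.99 km/s.

v ≈ 40.0 km/s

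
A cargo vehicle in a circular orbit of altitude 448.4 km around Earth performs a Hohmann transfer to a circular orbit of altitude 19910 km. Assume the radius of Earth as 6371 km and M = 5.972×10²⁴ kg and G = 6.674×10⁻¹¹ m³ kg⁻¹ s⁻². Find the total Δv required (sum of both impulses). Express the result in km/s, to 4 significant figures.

Δv_total ≈ 3.383 km/s

μ = GM = 6.674×10⁻¹¹ × 5.972×10²⁴ = 3.986×10¹⁴ m³/s².
r₁ = 6371 + 448.4 = 6819.4 km = 6.8194×10⁶ m.
r₂ = 6371 + 19910 = 26281 km = 2.6281×10⁷ m.
Transfer ellipse a_t = (r₁ + r₂)/2 = 1.655×10⁷ m.
At r₁: circular v_c1 = √(μ/r₁) = 7645 m/s; transfer-perigee v_p = √[μ(2/r₁ − 1/a_t)] = 9634 m/s.
Δv₁ = v_p − v_c1 = 1989 m/s.
At r₂: circular v_c2 = √(μ/r₂) = 3894 m/s; transfer-apogee v_a = √[μ(2/r₂ − 1/a_t)] = 2500 m/s.
Δv₂ = v_c2 − v_a = 1395 m/s.
Total Δv = Δv₁ + Δv₂ = 3383 m/s = 3.383 km/s.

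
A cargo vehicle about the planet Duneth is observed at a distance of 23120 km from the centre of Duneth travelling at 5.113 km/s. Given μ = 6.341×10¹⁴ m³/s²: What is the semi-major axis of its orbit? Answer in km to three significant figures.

a ≈ 22100 km

r = 2.312×10⁷ m.
Specific orbital energy ε = v²/2 − μ/r = (5113)²/2 − 6.341×10¹⁴/2.312×10⁷ = -1.436×10⁷ J/kg.
Since ε = −μ/(2a), a = −μ/(2ε) = 2.209×10⁷ m = 22086 km.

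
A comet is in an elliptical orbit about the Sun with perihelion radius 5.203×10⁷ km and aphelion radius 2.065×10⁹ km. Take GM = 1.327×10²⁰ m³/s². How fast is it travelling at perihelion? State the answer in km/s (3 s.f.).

v ≈ 70.5 km/s

Semi-major axis a = (r_p + r_a)/2 = 1.0585×10⁹ km = 1.059×10¹² m.
Vis-viva: v² = μ(2/r − 1/a) = 1.327×10²⁰ × (3.844×10⁻¹¹ − 9.447×10⁻¹³) = 4.976×10⁹ m²/s².
v = 70540 m/s = 70.54 km/s.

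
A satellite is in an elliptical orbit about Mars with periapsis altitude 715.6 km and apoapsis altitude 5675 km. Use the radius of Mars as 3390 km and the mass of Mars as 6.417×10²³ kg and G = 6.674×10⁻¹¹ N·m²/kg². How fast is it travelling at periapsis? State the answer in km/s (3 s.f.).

v ≈ 3.79 km/s

μ = GM = 6.674×10⁻¹¹ × 6.417×10²³ = 4.283×10¹³ m³/s².
r_p = 3390 + 715.6 = 4105.6 km = 4.1056×10⁶ m.
r_a = 3390 + 5675 = 9065.0 km = 9.0650×10⁶ m.
Semi-major axis a = (r_p + r_a)/2 = 6585.3 km = 6.585×10⁶ m.
Vis-viva: v² = μ(2/r − 1/a) = 4.283×10¹³ × (4.871×10⁻⁷ − 1.519×10⁻⁷) = 1.436×10⁷ m²/s².
v = 3789 m/s = 3.789 km/s.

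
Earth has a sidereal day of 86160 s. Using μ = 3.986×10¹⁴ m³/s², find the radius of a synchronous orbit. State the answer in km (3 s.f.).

A synchronous orbit has period T, so by Kepler's third law a = (μT²/4π²)^(1/3).
μT²/4π² = 3.986×10¹⁴ × (8.616×10⁴)² / 39.48 = 7.495×10²² m³.
a = 4.216×10⁷ m = 42163 km.

r_sync ≈ 42200 km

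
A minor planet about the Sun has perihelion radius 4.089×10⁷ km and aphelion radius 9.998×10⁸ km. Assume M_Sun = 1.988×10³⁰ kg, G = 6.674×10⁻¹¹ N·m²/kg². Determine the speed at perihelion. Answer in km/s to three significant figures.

v ≈ 79.0 km/s

μ = GM = 6.674×10⁻¹¹ × 1.988×10³⁰ = 1.327×10²⁰ m³/s².
Semi-major axis a = (r_p + r_a)/2 = 5.2034×10⁸ km = 5.203×10¹¹ m.
Vis-viva: v² = μ(2/r − 1/a) = 1.327×10²⁰ × (4.891×10⁻¹¹ − 1.922×10⁻¹²) = 6.235×10⁹ m²/s².
v = 78960 m/s = 78.96 km/s.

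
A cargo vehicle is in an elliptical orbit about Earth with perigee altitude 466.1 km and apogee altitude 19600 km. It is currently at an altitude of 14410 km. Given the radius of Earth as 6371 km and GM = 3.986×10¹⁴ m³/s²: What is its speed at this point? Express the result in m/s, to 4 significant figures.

v ≈ 3750 m/s

r_p = 6371 + 466.1 = 6837.1 km = 6.8371×10⁶ m.
r_a = 6371 + 19600 = 25971 km = 2.5971×10⁷ m.
r = 6371 + 14410 = 20781 km = 2.078×10⁷ m.
Semi-major axis a = (r_p + r_a)/2 = 16404 km = 1.640×10⁷ m.
Vis-viva: v² = μ(2/r − 1/a) = 3.986×10¹⁴ × (9.624×10⁻⁸ − 6.096×10⁻⁸) = 1.406×10⁷ m²/s².
v = 3750 m/s.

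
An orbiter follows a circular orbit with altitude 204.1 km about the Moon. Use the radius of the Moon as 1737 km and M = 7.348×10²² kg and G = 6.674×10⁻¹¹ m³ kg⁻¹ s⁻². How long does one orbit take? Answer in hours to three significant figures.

T ≈ 2.13 hours

μ = GM = 6.674×10⁻¹¹ × 7.348×10²² = 4.904×10¹² m³/s².
r = 1737 + 204.1 = 1941.1 km = 1.9411×10⁶ m.
Kepler's third law: T = 2π√(r³/μ) = 2π√((1.941×10⁶)³ / 4.904×10¹²).
r³/μ = 1.491×10⁶ s², so T = 2π × 1.221×10³ = 7.673×10³ s.
Converting: 7.673×10³ s ÷ 3600 = 2.131 hours.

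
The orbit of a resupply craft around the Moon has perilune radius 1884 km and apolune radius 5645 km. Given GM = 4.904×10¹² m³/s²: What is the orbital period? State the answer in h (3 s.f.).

T ≈ 5.76 h

Semi-major axis a = (r_p + r_a)/2 = (1884.0 + 5645.0)/2 = 3764.5 km = 3.764×10⁶ m.
By Kepler's third law T = 2π√(a³/μ) = 2π × 3.298×10³ = 2.072×10⁴ s.
= 5.757 h.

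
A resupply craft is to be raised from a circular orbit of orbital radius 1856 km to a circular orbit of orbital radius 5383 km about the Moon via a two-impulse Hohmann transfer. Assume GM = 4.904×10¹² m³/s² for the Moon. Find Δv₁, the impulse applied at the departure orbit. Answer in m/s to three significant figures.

r₁ = 1856 km = 1.856×10⁶ m.
r₂ = 5383 km = 5.383×10⁶ m.
Transfer ellipse a_t = (r₁ + r₂)/2 = 3.620×10⁶ m.
At r₁: circular v_c1 = √(μ/r₁) = 1625 m/s; transfer-perilune v_p = √[μ(2/r₁ − 1/a_t)] = 1982 m/s.
Δv₁ = v_p − v_c1 = 356.8 m/s.

Δv ≈ 357 m/s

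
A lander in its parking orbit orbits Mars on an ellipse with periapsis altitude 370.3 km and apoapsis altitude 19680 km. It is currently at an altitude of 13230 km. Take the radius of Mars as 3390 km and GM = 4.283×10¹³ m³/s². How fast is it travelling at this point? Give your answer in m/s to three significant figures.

v ≈ 1400 m/s

r_p = 3390 + 370.3 = 3760.3 km = 3.7603×10⁶ m.
r_a = 3390 + 19680 = 23070 km = 2.3070×10⁷ m.
r = 3390 + 13230 = 16620 km = 1.662×10⁷ m.
Semi-major axis a = (r_p + r_a)/2 = 13415 km = 1.342×10⁷ m.
Vis-viva: v² = μ(2/r − 1/a) = 4.283×10¹³ × (1.203×10⁻⁷ − 7.454×10⁻⁸) = 1.961×10⁶ m²/s².
v = 1400 m/s.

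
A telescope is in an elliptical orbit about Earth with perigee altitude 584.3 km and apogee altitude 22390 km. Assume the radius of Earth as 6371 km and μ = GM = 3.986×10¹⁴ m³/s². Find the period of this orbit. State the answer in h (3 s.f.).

T ≈ 6.60 h

r_p = 6371 + 584.3 = 6955.3 km = 6.9553×10⁶ m.
r_a = 6371 + 22390 = 28761 km = 2.8761×10⁷ m.
Semi-major axis a = (r_p + r_a)/2 = (6955.3 + 28761)/2 = 17858 km = 1.786×10⁷ m.
By Kepler's third law T = 2π√(a³/μ) = 2π × 3.780×10³ = 2.375×10⁴ s.
= 6.597 h.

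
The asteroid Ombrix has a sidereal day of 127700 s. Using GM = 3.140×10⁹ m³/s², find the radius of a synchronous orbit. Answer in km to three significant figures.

A synchronous orbit has period T, so by Kepler's third law a = (μT²/4π²)^(1/3).
μT²/4π² = 3.140×10⁹ × (1.277×10⁵)² / 39.48 = 1.297×10¹⁸ m³.
a = 1.091×10⁶ m = 1090.6 km.

r_sync ≈ 1090 km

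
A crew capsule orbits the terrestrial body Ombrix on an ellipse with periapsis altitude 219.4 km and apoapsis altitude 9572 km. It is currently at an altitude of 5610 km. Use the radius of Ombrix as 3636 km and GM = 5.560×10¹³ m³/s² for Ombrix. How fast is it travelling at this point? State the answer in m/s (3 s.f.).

v ≈ 2350 m/s

r_p = 3636 + 219.4 = 3855.4 km = 3.8554×10⁶ m.
r_a = 3636 + 9572 = 13208 km = 1.3208×10⁷ m.
r = 3636 + 5610 = 9246.0 km = 9.246×10⁶ m.
Semi-major axis a = (r_p + r_a)/2 = 8531.7 km = 8.532×10⁶ m.
Vis-viva: v² = μ(2/r − 1/a) = 5.560×10¹³ × (2.163×10⁻⁷ − 1.172×10⁻⁷) = 5.510×10⁶ m²/s².
v = 2347 m/s.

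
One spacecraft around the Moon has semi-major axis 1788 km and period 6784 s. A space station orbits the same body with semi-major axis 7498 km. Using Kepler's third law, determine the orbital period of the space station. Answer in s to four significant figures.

T₂ ≈ 58260 s

Kepler's third law: T² ∝ a³, so T₂ = T₁ (a₂/a₁)^(3/2).
a₂/a₁ = 4.194, (a₂/a₁)^(3/2) = 8.588.
T₂ = 6784 × 8.588 = 58260 s.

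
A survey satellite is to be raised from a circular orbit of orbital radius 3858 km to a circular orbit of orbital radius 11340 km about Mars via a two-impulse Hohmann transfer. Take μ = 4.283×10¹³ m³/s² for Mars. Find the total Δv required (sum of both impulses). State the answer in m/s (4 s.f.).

r₁ = 3858 km = 3.858×10⁶ m.
r₂ = 11340 km = 1.134×10⁷ m.
Transfer ellipse a_t = (r₁ + r₂)/2 = 7.599×10⁶ m.
At r₁: circular v_c1 = √(μ/r₁) = 3332 m/s; transfer-periapsis v_p = √[μ(2/r₁ − 1/a_t)] = 4070 m/s.
Δv₁ = v_p − v_c1 = 738.3 m/s.
At r₂: circular v_c2 = √(μ/r₂) = 1943 m/s; transfer-apoapsis v_a = √[μ(2/r₂ − 1/a_t)] = 1385 m/s.
Δv₂ = v_c2 − v_a = 558.7 m/s.
Total Δv = Δv₁ + Δv₂ = 1297 m/s.

Δv_total ≈ 1297 m/s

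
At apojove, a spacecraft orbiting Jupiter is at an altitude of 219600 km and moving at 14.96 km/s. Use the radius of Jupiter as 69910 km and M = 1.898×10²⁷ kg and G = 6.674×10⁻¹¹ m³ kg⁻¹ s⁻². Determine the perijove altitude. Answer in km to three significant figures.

μ = GM = 6.674×10⁻¹¹ × 1.898×10²⁷ = 1.267×10¹⁷ m³/s².
r_a = 69910 + 219600 = 2.8951×10⁵ km = 2.895×10⁸ m.
Specific energy ε = v²/2 − μ/r = -3.256×10⁸ J/kg, so a = −μ/(2ε) = 1.945×10⁸ m.
The apsides satisfy r_p + r_a = 2a, so the perijove radius is 2a − r_a = 9.949×10⁷ m = 99485 km.
Perijove altitude = 99485 − 69910 = 29575 km.

perijove altitude ≈ 29600 km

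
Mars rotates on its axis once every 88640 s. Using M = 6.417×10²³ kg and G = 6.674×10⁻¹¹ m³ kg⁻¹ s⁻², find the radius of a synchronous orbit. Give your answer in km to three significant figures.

μ = GM = 6.674×10⁻¹¹ × 6.417×10²³ = 4.283×10¹³ m³/s².
A synchronous orbit has period T, so by Kepler's third law a = (μT²/4π²)^(1/3).
μT²/4π² = 4.283×10¹³ × (8.864×10⁴)² / 39.48 = 8.524×10²¹ m³.
a = 2.043×10⁷ m = 20427 km.

r_sync ≈ 20400 km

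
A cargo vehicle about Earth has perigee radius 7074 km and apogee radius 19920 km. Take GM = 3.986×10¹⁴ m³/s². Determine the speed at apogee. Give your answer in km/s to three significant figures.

v ≈ 3.24 km/s

Semi-major axis a = (r_p + r_a)/2 = 13497 km = 1.350×10⁷ m.
Vis-viva: v² = μ(2/r − 1/a) = 3.986×10¹⁴ × (1.004×10⁻⁷ − 7.409×10⁻⁸) = 1.049×10⁷ m²/s².
v = 3238 m/s = 3.238 km/s.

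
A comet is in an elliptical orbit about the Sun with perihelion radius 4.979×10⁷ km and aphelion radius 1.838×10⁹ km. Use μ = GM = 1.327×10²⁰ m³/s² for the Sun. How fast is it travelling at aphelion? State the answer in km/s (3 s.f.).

v ≈ 1.95 km/s

Semi-major axis a = (r_p + r_a)/2 = 9.4390×10⁸ km = 9.439×10¹¹ m.
Vis-viva: v² = μ(2/r − 1/a) = 1.327×10²⁰ × (1.088×10⁻¹² − 1.059×10⁻¹²) = 3.808×10⁶ m²/s².
v = 1952 m/s = 1.952 km/s.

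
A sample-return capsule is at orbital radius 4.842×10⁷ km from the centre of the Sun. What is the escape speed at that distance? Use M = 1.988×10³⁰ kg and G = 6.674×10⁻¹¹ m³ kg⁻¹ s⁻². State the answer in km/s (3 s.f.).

v_esc ≈ 74.0 km/s

μ = GM = 6.674×10⁻¹¹ × 1.988×10³⁰ = 1.327×10²⁰ m³/s².
r = 4.842×10⁷ km = 4.842×10¹⁰ m.
Escape speed v_esc = √(2μ/r) = √(2 × 1.327×10²⁰ / 4.842×10¹⁰) = √(5.480×10⁹) = 74030 m/s.
= 74.03 km/s.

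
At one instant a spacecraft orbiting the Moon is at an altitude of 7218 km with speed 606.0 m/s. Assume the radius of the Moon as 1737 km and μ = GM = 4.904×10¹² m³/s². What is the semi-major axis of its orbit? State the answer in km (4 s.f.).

a ≈ 6736 km

r = 1737 + 7218 = 8955.0 km = 8.955×10⁶ m.
Vis-viva rearranged: 1/a = 2/r − v²/μ = 2.233×10⁻⁷ − 7.488×10⁻⁸ = 1.485×10⁻⁷ m⁻¹.
a = 6.736×10⁶ m = 6736.1 km.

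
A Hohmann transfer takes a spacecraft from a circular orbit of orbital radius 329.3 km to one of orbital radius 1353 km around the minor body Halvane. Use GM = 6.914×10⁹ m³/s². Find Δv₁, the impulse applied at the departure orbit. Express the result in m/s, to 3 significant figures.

r₁ = 329.3 km = 3.293×10⁵ m.
r₂ = 1353 km = 1.353×10⁶ m.
Transfer ellipse a_t = (r₁ + r₂)/2 = 8.412×10⁵ m.
At r₁: circular v_c1 = √(μ/r₁) = 144.9 m/s; transfer-periapsis v_p = √[μ(2/r₁ − 1/a_t)] = 183.8 m/s.
Δv₁ = v_p − v_c1 = 38.87 m/s.

Δv ≈ 38.9 m/s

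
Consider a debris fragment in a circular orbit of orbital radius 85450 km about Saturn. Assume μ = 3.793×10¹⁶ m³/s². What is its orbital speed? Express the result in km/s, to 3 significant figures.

v ≈ 21.1 km/s

r = 85450 km = 8.545×10⁷ m.
For a circular orbit v = √(μ/r) = √(3.793×10¹⁶ / 8.545×10⁷) = √(4.439×10⁸) = 21070 m/s.
That is 21.07 km/s.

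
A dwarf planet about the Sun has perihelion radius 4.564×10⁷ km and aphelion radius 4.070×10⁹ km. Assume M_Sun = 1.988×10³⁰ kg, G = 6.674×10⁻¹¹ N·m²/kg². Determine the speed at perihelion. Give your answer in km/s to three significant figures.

v ≈ 75.8 km/s

μ = GM = 6.674×10⁻¹¹ × 1.988×10³⁰ = 1.327×10²⁰ m³/s².
Semi-major axis a = (r_p + r_a)/2 = 2.0578×10⁹ km = 2.058×10¹² m.
Vis-viva: v² = μ(2/r − 1/a) = 1.327×10²⁰ × (4.382×10⁻¹¹ − 4.860×10⁻¹³) = 5.750×10⁹ m²/s².
v = 75830 m/s = 75.83 km/s.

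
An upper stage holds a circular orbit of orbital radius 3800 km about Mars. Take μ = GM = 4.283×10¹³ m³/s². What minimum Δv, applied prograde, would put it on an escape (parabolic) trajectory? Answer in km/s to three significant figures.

Δv ≈ 1.39 km/s

r = 3800 km = 3.800×10⁶ m.
Circular speed v_c = √(μ/r) = 3357 m/s.
Escape speed v_esc = √(2μ/r) = √2 × v_c = 4748 m/s.
Δv = v_esc − v_c = 1391 m/s = 1.391 km/s.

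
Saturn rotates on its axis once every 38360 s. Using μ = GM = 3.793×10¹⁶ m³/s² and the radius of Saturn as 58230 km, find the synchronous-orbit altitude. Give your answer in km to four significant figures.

h_sync ≈ 54000 km

A synchronous orbit has period T, so by Kepler's third law a = (μT²/4π²)^(1/3).
μT²/4π² = 3.793×10¹⁶ × (3.836×10⁴)² / 39.48 = 1.414×10²⁴ m³.
a = 1.122×10⁸ m = 1.1223×10⁵ km.
Altitude h = a − R = 1.1223×10⁵ − 58230 = 54005 km.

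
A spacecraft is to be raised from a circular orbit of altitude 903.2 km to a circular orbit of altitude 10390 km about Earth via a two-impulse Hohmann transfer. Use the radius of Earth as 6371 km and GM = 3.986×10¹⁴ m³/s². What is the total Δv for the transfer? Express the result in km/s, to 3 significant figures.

Δv_total ≈ 2.42 km/s

r₁ = 6371 + 903.2 = 7274.2 km = 7.2742×10⁶ m.
r₂ = 6371 + 10390 = 16761 km = 1.6761×10⁷ m.
Transfer ellipse a_t = (r₁ + r₂)/2 = 1.202×10⁷ m.
At r₁: circular v_c1 = √(μ/r₁) = 7402 m/s; transfer-perigee v_p = √[μ(2/r₁ − 1/a_t)] = 8742 m/s.
Δv₁ = v_p − v_c1 = 1340 m/s.
At r₂: circular v_c2 = √(μ/r₂) = 4877 m/s; transfer-apogee v_a = √[μ(2/r₂ − 1/a_t)] = 3794 m/s.
Δv₂ = v_c2 − v_a = 1083 m/s.
Total Δv = Δv₁ + Δv₂ = 2422 m/s = 2.422 km/s.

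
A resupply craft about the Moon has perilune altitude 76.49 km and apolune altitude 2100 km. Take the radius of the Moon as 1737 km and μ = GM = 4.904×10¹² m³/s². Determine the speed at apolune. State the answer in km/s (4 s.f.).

v ≈ 0.9058 km/s

r_p = 1737 + 76.49 = 1813.5 km = 1.8135×10⁶ m.
r_a = 1737 + 2100 = 3837.0 km = 3.8370×10⁶ m.
Semi-major axis a = (r_p + r_a)/2 = 2825.2 km = 2.825×10⁶ m.
Vis-viva: v² = μ(2/r − 1/a) = 4.904×10¹² × (5.212×10⁻⁷ − 3.540×10⁻⁷) = 8.204×10⁵ m²/s².
v = 905.8 m/s = 0.9058 km/s.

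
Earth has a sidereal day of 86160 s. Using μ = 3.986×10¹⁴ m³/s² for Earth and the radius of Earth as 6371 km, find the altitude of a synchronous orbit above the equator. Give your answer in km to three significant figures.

h_sync ≈ 35800 km

A synchronous orbit has period T, so by Kepler's third law a = (μT²/4π²)^(1/3).
μT²/4π² = 3.986×10¹⁴ × (8.616×10⁴)² / 39.48 = 7.495×10²² m³.
a = 4.216×10⁷ m = 42163 km.
Altitude h = a − R = 42163 − 6371 = 35792 km.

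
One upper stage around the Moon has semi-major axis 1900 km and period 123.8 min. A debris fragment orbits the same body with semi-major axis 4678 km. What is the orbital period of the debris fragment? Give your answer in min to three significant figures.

T₂ ≈ 478 min

Kepler's third law: T² ∝ a³, so T₂ = T₁ (a₂/a₁)^(3/2).
a₂/a₁ = 2.462, (a₂/a₁)^(3/2) = 3.863.
T₂ = 123.8 × 3.863 = 478.3 min.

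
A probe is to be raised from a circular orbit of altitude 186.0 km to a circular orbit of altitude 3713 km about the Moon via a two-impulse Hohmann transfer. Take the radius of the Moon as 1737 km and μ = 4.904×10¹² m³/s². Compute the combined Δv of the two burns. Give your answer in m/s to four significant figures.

Δv_total ≈ 608.2 m/s

r₁ = 1737 + 186.0 = 1923.0 km = 1.9230×10⁶ m.
r₂ = 1737 + 3713 = 5450.0 km = 5.4500×10⁶ m.
Transfer ellipse a_t = (r₁ + r₂)/2 = 3.686×10⁶ m.
At r₁: circular v_c1 = √(μ/r₁) = 1597 m/s; transfer-perilune v_p = √[μ(2/r₁ − 1/a_t)] = 1942 m/s.
Δv₁ = v_p − v_c1 = 344.7 m/s.
At r₂: circular v_c2 = √(μ/r₂) = 948.6 m/s; transfer-apolune v_a = √[μ(2/r₂ − 1/a_t)] = 685.1 m/s.
Δv₂ = v_c2 − v_a = 263.5 m/s.
Total Δv = Δv₁ + Δv₂ = 608.2 m/s.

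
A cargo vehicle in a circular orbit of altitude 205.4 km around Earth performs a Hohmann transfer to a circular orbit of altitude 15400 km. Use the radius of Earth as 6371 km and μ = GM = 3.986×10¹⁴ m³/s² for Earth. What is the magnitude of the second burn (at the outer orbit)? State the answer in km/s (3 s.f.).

Δv ≈ 1.36 km/s

r₁ = 6371 + 205.4 = 6576.4 km = 6.5764×10⁶ m.
r₂ = 6371 + 15400 = 21771 km = 2.1771×10⁷ m.
Transfer ellipse a_t = (r₁ + r₂)/2 = 1.417×10⁷ m.
At r₁: circular v_c1 = √(μ/r₁) = 7785 m/s; transfer-perigee v_p = √[μ(2/r₁ − 1/a_t)] = 9649 m/s.
At r₂: circular v_c2 = √(μ/r₂) = 4279 m/s; transfer-apogee v_a = √[μ(2/r₂ − 1/a_t)] = 2915 m/s.
Δv₂ = v_c2 − v_a = 1364 m/s.
= 1.364 km/s.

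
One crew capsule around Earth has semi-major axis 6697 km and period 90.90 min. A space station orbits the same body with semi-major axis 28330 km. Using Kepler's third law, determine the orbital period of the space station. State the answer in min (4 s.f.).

T₂ ≈ 790.9 min

Kepler's third law: T² ∝ a³, so T₂ = T₁ (a₂/a₁)^(3/2).
a₂/a₁ = 4.230, (a₂/a₁)^(3/2) = 8.701.
T₂ = 90.90 × 8.701 = 790.9 min.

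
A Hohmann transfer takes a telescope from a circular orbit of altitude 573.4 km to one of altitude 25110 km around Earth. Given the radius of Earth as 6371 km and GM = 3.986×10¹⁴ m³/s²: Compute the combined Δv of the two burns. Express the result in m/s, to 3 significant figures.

r₁ = 6371 + 573.4 = 6944.4 km = 6.9444×10⁶ m.
r₂ = 6371 + 25110 = 31481 km = 3.1481×10⁷ m.
Transfer ellipse a_t = (r₁ + r₂)/2 = 1.921×10⁷ m.
At r₁: circular v_c1 = √(μ/r₁) = 7576 m/s; transfer-perigee v_p = √[μ(2/r₁ − 1/a_t)] = 9698 m/s.
Δv₁ = v_p − v_c1 = 2122 m/s.
At r₂: circular v_c2 = √(μ/r₂) = 3558 m/s; transfer-apogee v_a = √[μ(2/r₂ − 1/a_t)] = 2139 m/s.
Δv₂ = v_c2 − v_a = 1419 m/s.
Total Δv = Δv₁ + Δv₂ = 3541 m/s.

Δv_total ≈ 3540 m/s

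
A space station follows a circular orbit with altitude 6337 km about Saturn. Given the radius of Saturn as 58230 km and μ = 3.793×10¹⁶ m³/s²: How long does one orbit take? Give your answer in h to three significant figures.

r = 58230 + 6337 = 64567 km = 6.4567×10⁷ m.
Kepler's third law: T = 2π√(r³/μ) = 2π√((6.457×10⁷)³ / 3.793×10¹⁶).
r³/μ = 7.097×10⁶ s², so T = 2π × 2.664×10³ = 1.674×10⁴ s.
Converting: 1.674×10⁴ s ÷ 3600 = 4.649 h.

T ≈ 4.65 h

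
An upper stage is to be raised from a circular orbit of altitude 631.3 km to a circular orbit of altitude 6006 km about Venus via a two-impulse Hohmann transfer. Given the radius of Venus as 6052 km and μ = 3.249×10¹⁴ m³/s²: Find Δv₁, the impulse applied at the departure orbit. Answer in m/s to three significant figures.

r₁ = 6052 + 631.3 = 6683.3 km = 6.6833×10⁶ m.
r₂ = 6052 + 6006 = 12058 km = 1.2058×10⁷ m.
Transfer ellipse a_t = (r₁ + r₂)/2 = 9.371×10⁶ m.
At r₁: circular v_c1 = √(μ/r₁) = 6972 m/s; transfer-periapsis v_p = √[μ(2/r₁ − 1/a_t)] = 7909 m/s.
Δv₁ = v_p − v_c1 = 936.8 m/s.

Δv ≈ 937 m/s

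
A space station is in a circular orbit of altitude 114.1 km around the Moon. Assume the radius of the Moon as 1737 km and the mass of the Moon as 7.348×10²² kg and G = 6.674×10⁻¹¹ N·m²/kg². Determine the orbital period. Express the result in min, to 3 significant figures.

T ≈ 119 min

μ = GM = 6.674×10⁻¹¹ × 7.348×10²² = 4.904×10¹² m³/s².
r = 1737 + 114.1 = 1851.1 km = 1.8511×10⁶ m.
Kepler's third law: T = 2π√(r³/μ) = 2π√((1.851×10⁶)³ / 4.904×10¹²).
r³/μ = 1.293×10⁶ s², so T = 2π × 1.137×10³ = 7.146×10³ s.
Converting: 7.146×10³ s ÷ 60.00 = 119.1 min.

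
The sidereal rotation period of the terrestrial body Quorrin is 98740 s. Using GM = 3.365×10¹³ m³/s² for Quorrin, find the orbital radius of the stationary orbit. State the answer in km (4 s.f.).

A synchronous orbit has period T, so by Kepler's third law a = (μT²/4π²)^(1/3).
μT²/4π² = 3.365×10¹³ × (9.874×10⁴)² / 39.48 = 8.310×10²¹ m³.
a = 2.026×10⁷ m = 20255 km.

r_sync ≈ 20260 km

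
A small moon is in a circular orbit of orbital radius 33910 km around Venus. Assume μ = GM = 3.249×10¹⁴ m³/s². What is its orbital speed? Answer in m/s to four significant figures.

r = 33910 km = 3.391×10⁷ m.
For a circular orbit v = √(μ/r) = √(3.249×10¹⁴ / 3.391×10⁷) = √(9.581×10⁶) = 3095 m/s.

v ≈ 3095 m/s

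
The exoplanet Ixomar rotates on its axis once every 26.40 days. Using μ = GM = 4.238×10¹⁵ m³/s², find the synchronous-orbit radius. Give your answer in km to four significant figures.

r_sync ≈ 8.235×10⁵ km

T = 26.40 days = 2.281×10⁶ s.
A synchronous orbit has period T, so by Kepler's third law a = (μT²/4π²)^(1/3).
μT²/4π² = 4.238×10¹⁵ × (2.281×10⁶)² / 39.48 = 5.585×10²⁶ m³.
a = 8.235×10⁸ m = 8.2353×10⁵ km.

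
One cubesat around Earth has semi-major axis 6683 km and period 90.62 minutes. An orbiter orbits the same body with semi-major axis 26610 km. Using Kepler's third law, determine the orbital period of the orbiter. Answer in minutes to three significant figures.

T₂ ≈ 720 minutes

Kepler's third law: T² ∝ a³, so T₂ = T₁ (a₂/a₁)^(3/2).
a₂/a₁ = 3.982, (a₂/a₁)^(3/2) = 7.945.
T₂ = 90.62 × 7.945 = 720.0 minutes.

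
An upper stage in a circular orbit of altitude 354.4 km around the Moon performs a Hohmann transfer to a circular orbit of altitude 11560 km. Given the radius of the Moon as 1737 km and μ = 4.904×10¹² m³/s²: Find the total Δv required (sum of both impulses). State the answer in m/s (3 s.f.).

r₁ = 1737 + 354.4 = 2091.4 km = 2.0914×10⁶ m.
r₂ = 1737 + 11560 = 13297 km = 1.3297×10⁷ m.
Transfer ellipse a_t = (r₁ + r₂)/2 = 7.694×10⁶ m.
At r₁: circular v_c1 = √(μ/r₁) = 1531 m/s; transfer-perilune v_p = √[μ(2/r₁ − 1/a_t)] = 2013 m/s.
Δv₁ = v_p − v_c1 = 481.7 m/s.
At r₂: circular v_c2 = √(μ/r₂) = 607.3 m/s; transfer-apolune v_a = √[μ(2/r₂ − 1/a_t)] = 316.6 m/s.
Δv₂ = v_c2 − v_a = 290.7 m/s.
Total Δv = Δv₁ + Δv₂ = 772.4 m/s.

Δv_total ≈ 772 m/s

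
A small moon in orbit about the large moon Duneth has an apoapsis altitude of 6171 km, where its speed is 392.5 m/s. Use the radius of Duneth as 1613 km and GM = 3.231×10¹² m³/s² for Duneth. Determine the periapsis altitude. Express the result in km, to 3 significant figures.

periapsis altitude ≈ 161 km

r_a = 1613 + 6171 = 7784.0 km = 7.784×10⁶ m.
Specific energy ε = v²/2 − μ/r = -3.381×10⁵ J/kg, so a = −μ/(2ε) = 4.779×10⁶ m.
The apsides satisfy r_p + r_a = 2a, so the periapsis radius is 2a − r_a = 1.774×10⁶ m = 1773.6 km.
Periapsis altitude = 1773.6 − 1613 = 160.64 km.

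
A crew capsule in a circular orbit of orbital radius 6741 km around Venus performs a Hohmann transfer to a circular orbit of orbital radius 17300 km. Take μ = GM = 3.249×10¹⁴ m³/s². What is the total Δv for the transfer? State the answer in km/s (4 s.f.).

Δv_total ≈ 2.475 km/s

r₁ = 6741 km = 6.741×10⁶ m.
r₂ = 17300 km = 1.730×10⁷ m.
Transfer ellipse a_t = (r₁ + r₂)/2 = 1.202×10⁷ m.
At r₁: circular v_c1 = √(μ/r₁) = 6942 m/s; transfer-periapsis v_p = √[μ(2/r₁ − 1/a_t)] = 8329 m/s.
Δv₁ = v_p − v_c1 = 1386 m/s.
At r₂: circular v_c2 = √(μ/r₂) = 4334 m/s; transfer-apoapsis v_a = √[μ(2/r₂ − 1/a_t)] = 3245 m/s.
Δv₂ = v_c2 − v_a = 1088 m/s.
Total Δv = Δv₁ + Δv₂ = 2475 m/s = 2.475 km/s.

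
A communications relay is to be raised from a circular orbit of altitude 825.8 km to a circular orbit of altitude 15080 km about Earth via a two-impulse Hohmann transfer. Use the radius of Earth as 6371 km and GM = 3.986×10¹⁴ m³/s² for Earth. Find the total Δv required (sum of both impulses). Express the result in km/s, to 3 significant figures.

Δv_total ≈ 2.92 km/s

r₁ = 6371 + 825.8 = 7196.8 km = 7.1968×10⁶ m.
r₂ = 6371 + 15080 = 21451 km = 2.1451×10⁷ m.
Transfer ellipse a_t = (r₁ + r₂)/2 = 1.432×10⁷ m.
At r₁: circular v_c1 = √(μ/r₁) = 7442 m/s; transfer-perigee v_p = √[μ(2/r₁ − 1/a_t)] = 9107 m/s.
Δv₁ = v_p − v_c1 = 1665 m/s.
At r₂: circular v_c2 = √(μ/r₂) = 4311 m/s; transfer-apogee v_a = √[μ(2/r₂ − 1/a_t)] = 3056 m/s.
Δv₂ = v_c2 − v_a = 1255 m/s.
Total Δv = Δv₁ + Δv₂ = 2920 m/s = 2.920 km/s.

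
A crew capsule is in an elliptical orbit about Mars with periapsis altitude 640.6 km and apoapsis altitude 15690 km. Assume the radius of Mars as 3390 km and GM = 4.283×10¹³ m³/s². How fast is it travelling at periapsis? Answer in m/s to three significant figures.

r_p = 3390 + 640.6 = 4030.6 km = 4.0306×10⁶ m.
r_a = 3390 + 15690 = 19080 km = 1.9080×10⁷ m.
Semi-major axis a = (r_p + r_a)/2 = 11555 km = 1.156×10⁷ m.
Vis-viva: v² = μ(2/r − 1/a) = 4.283×10¹³ × (4.962×10⁻⁷ − 8.654×10⁻⁸) = 1.755×10⁷ m²/s².
v = 4189 m/s.

v ≈ 4190 m/s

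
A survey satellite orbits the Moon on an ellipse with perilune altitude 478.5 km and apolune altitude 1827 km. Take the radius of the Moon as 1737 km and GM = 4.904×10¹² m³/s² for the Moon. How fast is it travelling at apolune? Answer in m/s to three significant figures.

r_p = 1737 + 478.5 = 2215.5 km = 2.2155×10⁶ m.
r_a = 1737 + 1827 = 3564.0 km = 3.5640×10⁶ m.
Semi-major axis a = (r_p + r_a)/2 = 2889.8 km = 2.890×10⁶ m.
Vis-viva: v² = μ(2/r − 1/a) = 4.904×10¹² × (5.612×10⁻⁷ − 3.461×10⁻⁷) = 1.055×10⁶ m²/s².
v = 1027 m/s.

v ≈ 1030 m/s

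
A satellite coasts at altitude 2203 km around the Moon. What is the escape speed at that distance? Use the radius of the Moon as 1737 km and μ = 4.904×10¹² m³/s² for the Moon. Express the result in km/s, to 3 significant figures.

r = 1737 + 2203 = 3940.0 km = 3.9400×10⁶ m.
Escape speed v_esc = √(2μ/r) = √(2 × 4.904×10¹² / 3.940×10⁶) = √(2.489×10⁶) = 1578 m/s.
= 1.578 km/s.

v_esc ≈ 1.58 km/s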